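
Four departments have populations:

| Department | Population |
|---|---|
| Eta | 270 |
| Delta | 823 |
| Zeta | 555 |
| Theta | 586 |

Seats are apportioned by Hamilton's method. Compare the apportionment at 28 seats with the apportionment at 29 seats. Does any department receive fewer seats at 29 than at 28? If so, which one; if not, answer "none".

Eta

At 28 seats: Eta 4, Delta 10, Zeta 7, Theta 7.
At 29 seats: Eta 3, Delta 11, Zeta 7, Theta 8.
Eta drops from 4 to 3.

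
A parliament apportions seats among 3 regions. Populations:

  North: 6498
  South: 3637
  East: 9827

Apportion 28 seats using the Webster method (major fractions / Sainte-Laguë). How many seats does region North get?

Standard divisor 19962/28 ≈ 712.929; standard quotas: North 9.115, South 5.101, East 13.784.
Rounding to the nearest integer gives North 9, South 5, East 14 — total 28, matching the house size, so no adjustment is needed.
North receives 9.

9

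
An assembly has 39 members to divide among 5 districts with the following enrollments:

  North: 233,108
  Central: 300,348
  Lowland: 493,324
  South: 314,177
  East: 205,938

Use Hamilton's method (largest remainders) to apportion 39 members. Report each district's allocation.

Total 1546895; standard divisor 1546895/39 ≈ 39663.974.
Standard quotas: North 5.8771, Central 7.5723, Lowland 12.4376, South 7.9210, East 5.1921.
Lower quotas: North 5, Central 7, Lowland 12, South 7, East 5 (sum 36, leaving 3 seats).
Remainders in descending order: South 0.9210, North 0.8771, Central 0.5723, Lowland 0.4376, East 0.1921.
The surplus seats go to South, North, Central.

North 6, Central 8, Lowland 12, South 8, East 5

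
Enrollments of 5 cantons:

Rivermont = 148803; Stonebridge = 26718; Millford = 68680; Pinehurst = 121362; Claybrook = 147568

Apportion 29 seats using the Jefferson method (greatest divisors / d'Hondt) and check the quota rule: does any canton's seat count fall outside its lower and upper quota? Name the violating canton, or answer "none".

none

Standard quotas: Rivermont 8.410, Stonebridge 1.510, Millford 3.882, Pinehurst 6.859, Claybrook 8.340.
Jefferson allocation: Rivermont 9, Stonebridge 1, Millford 4, Pinehurst 7, Claybrook 8.
Every allocation lies between the lower and upper quota.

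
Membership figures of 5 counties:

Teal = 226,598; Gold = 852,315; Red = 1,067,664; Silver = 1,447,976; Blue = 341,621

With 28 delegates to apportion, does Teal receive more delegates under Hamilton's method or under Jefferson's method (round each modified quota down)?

Hamilton: Teal 2, Gold 6, Red 8, Silver 10, Blue 2.
Jefferson: Teal 1, Gold 6, Red 8, Silver 11, Blue 2.
Teal gets 2 under Hamilton and 1 under Jefferson.

Hamilton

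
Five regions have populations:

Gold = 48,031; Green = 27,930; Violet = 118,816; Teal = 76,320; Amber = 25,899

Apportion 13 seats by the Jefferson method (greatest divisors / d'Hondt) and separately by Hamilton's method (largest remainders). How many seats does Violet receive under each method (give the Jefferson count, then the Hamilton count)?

Jefferson: Gold 2, Green 1, Violet 6, Teal 3, Amber 1.
Hamilton: Gold 2, Green 1, Violet 5, Teal 4, Amber 1.
Violet gets 6 under Jefferson and 5 under Hamilton.

6 and 5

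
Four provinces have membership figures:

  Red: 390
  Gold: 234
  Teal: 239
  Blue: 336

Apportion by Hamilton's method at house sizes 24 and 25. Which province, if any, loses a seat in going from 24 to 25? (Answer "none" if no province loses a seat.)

none

At 24 seats: Red 8, Gold 4, Teal 5, Blue 7.
At 25 seats: Red 8, Gold 5, Teal 5, Blue 7.
No province's allocation decreased.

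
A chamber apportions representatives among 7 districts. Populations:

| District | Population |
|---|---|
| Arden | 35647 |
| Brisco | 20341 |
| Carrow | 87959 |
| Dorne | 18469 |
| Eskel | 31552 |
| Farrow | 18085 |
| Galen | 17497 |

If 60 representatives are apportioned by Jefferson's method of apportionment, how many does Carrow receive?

Standard divisor 229550/60 ≈ 3825.833; standard quotas: Arden 9.317, Brisco 5.317, Carrow 22.991, Dorne 4.827, Eskel 8.247, Farrow 4.727, Galen 4.573.
Rounding down gives 9, 5, 22, 4, 8, 4, 4 = 56 seats, so the divisor must be adjusted.
With modified divisor 3600: modified quotas Arden 9.902, Brisco 5.650, Carrow 24.433, Dorne 5.130, Eskel 8.764, Farrow 5.024, Galen 4.860.
Rounding down: Arden 9, Brisco 5, Carrow 24, Dorne 5, Eskel 8, Farrow 5, Galen 4 (total 60).
Carrow receives 24.

24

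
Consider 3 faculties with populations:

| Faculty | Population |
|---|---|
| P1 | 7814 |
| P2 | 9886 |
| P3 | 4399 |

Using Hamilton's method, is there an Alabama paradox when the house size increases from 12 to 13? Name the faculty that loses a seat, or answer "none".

P3

At 12 seats: P1 4, P2 5, P3 3.
At 13 seats: P1 5, P2 6, P3 2.
P3 drops from 3 to 2.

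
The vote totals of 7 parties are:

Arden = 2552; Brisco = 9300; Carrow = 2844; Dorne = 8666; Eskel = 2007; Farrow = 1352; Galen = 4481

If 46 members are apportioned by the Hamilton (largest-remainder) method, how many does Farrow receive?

2

Total 31202; standard divisor 31202/46 ≈ 678.304.
Standard quotas: Arden 3.7623, Brisco 13.7107, Carrow 4.1928, Dorne 12.7760, Eskel 2.9588, Farrow 1.9932, Galen 6.6062.
Lower quotas: Arden 3, Brisco 13, Carrow 4, Dorne 12, Eskel 2, Farrow 1, Galen 6 (sum 41, leaving 5 seats).
Remainders in descending order: Farrow 0.9932, Eskel 0.9588, Dorne 0.7760, Arden 0.7623, Brisco 0.7107, Galen 0.6062, Carrow 0.1928.
The surplus seats go to Farrow, Eskel, Dorne, Arden, Brisco.
Farrow receives 2.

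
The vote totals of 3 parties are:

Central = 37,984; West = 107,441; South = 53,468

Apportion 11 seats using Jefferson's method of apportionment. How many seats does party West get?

6

Standard divisor 198893/11 ≈ 18081.182; standard quotas: Central 2.101, West 5.942, South 2.957.
Rounding down gives 2, 5, 2 = 9 seats, so the divisor must be adjusted.
With modified divisor 16600: modified quotas Central 2.288, West 6.472, South 3.221.
Rounding down: Central 2, West 6, South 3 (total 11).
West receives 6.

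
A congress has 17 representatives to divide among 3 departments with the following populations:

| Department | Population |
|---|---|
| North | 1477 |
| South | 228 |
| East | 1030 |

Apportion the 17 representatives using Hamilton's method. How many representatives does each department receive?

The standard divisor is 2735/17 ≈ 160.882.
Standard quotas: North 9.181, South 1.417, East 6.402.
Lower quotas: North 9, South 1, East 6 (sum 16, leaving 1 seat).
Remainders in descending order: South 0.417, East 0.402, North 0.181.
Largest remainder: South receives the extra seat.

North 9, South 2, East 6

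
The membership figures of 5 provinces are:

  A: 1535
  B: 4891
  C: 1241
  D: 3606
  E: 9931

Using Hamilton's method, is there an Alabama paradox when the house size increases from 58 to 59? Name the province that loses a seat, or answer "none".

C

At 58 seats: A 4, B 13, C 4, D 10, E 27.
At 59 seats: A 4, B 14, C 3, D 10, E 28.
C drops from 4 to 3.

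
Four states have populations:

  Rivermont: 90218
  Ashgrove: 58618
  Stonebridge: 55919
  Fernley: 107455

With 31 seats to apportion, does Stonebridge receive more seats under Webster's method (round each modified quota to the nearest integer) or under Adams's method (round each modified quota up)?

Adams

Webster: Rivermont 9, Ashgrove 6, Stonebridge 5, Fernley 11.
Adams: Rivermont 9, Ashgrove 6, Stonebridge 6, Fernley 10.
Stonebridge gets 5 under Webster and 6 under Adams.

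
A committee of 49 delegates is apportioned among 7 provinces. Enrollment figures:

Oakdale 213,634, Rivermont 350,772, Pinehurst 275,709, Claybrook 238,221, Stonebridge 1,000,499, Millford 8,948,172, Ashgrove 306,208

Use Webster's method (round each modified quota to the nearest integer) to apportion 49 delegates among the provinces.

Standard divisor 11333215/49 ≈ 231290.102; standard quotas: Oakdale 0.924, Rivermont 1.517, Pinehurst 1.192, Claybrook 1.030, Stonebridge 4.326, Millford 38.688, Ashgrove 1.324.
Rounding to the nearest integer gives Oakdale 1, Rivermont 2, Pinehurst 1, Claybrook 1, Stonebridge 4, Millford 39, Ashgrove 1 — total 49, matching the house size, so no adjustment is needed.

Oakdale 1, Rivermont 2, Pinehurst 1, Claybrook 1, Stonebridge 4, Millford 39, Ashgrove 1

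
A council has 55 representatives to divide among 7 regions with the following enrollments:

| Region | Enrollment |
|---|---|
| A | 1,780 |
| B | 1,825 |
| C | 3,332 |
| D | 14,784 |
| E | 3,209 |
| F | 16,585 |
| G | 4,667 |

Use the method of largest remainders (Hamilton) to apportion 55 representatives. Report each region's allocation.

A 2, B 2, C 4, D 18, E 4, F 20, G 5

The standard divisor is 46182/55 ≈ 839.673.
Standard quotas: A 2.1199, B 2.1735, C 3.9682, D 17.6069, E 3.8217, F 19.7517, G 5.5581.
Lower quotas: A 2, B 2, C 3, D 17, E 3, F 19, G 5 (sum 51, leaving 4 seats).
Remainders in descending order: C 0.9682, E 0.8217, F 0.7517, D 0.6069, G 0.5581, B 0.1735, A 0.1199.
Largest remainders: C, E, F, D receive the extra seats.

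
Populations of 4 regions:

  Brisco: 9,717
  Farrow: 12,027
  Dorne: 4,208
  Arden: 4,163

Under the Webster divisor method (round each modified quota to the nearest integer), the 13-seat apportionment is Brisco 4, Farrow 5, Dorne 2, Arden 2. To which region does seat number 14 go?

Farrow

Priority for the next seat is population ÷ (current seats + 0.5).
Priorities: Brisco 2159.333, Farrow 2186.727, Dorne 1683.200, Arden 1665.200.
Highest priority: Farrow.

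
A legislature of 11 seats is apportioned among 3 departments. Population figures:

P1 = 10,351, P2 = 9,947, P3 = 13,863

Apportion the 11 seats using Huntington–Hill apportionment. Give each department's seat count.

With divisor 3044: modified quotas P1 3.400, P2 3.268, P3 4.554.
Geometric-mean thresholds: P1 √(3·4)=3.464, P2 √(3·4)=3.464, P3 √(4·5)=4.472.
Each quota rounded against its threshold gives P1 3, P2 3, P3 5 (total 11).

P1=3; P2=3; P3=5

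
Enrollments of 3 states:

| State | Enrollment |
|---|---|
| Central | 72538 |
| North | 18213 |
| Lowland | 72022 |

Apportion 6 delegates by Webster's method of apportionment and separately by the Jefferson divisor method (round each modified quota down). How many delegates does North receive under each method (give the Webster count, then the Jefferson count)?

1 and 0

Webster: Central 3, North 1, Lowland 2.
Jefferson: Central 3, North 0, Lowland 3.
North gets 1 under Webster and 0 under Jefferson.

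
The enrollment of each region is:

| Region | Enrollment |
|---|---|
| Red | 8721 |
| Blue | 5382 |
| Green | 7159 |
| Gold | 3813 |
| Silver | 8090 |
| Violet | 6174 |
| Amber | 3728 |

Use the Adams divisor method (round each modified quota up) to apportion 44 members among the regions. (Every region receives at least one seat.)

Standard divisor 43067/44 ≈ 978.795; standard quotas: Red 8.910, Blue 5.499, Green 7.314, Gold 3.896, Silver 8.265, Violet 6.308, Amber 3.809.
Rounding up gives 9, 6, 8, 4, 9, 7, 4 = 47 seats, so the divisor must be adjusted.
With modified divisor 1050: modified quotas Red 8.306, Blue 5.126, Green 6.818, Gold 3.631, Silver 7.705, Violet 5.880, Amber 3.550.
Rounding up: Red 9, Blue 6, Green 7, Gold 4, Silver 8, Violet 6, Amber 4 (total 44).

Red 9, Blue 6, Green 7, Gold 4, Silver 8, Violet 6, Amber 4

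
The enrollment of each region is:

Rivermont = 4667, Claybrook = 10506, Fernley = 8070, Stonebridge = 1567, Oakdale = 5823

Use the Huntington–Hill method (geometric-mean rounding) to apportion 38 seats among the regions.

Rivermont=6; Claybrook=13; Fernley=10; Stonebridge=2; Oakdale=7

With divisor 810: modified quotas Rivermont 5.762, Claybrook 12.970, Fernley 9.963, Stonebridge 1.935, Oakdale 7.189.
Geometric-mean thresholds: Rivermont √(5·6)=5.477, Claybrook √(12·13)=12.490, Fernley √(9·10)=9.487, Stonebridge √(1·2)=1.414, Oakdale √(7·8)=7.483.
Each quota rounded against its threshold gives Rivermont 6, Claybrook 13, Fernley 10, Stonebridge 2, Oakdale 7 (total 38).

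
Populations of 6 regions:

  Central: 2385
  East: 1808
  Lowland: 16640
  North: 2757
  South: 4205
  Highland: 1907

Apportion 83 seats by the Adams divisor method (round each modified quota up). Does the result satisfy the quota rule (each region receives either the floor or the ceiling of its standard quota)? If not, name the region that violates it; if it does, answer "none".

Standard quotas: Central 6.665, East 5.052, Lowland 46.499, North 7.704, South 11.751, Highland 5.329.
Adams allocation: Central 7, East 5, Lowland 45, North 8, South 12, Highland 6.
Lowland has quota 46.499 (lower 46, upper 47) but receives 45 — outside the quota interval.

Lowland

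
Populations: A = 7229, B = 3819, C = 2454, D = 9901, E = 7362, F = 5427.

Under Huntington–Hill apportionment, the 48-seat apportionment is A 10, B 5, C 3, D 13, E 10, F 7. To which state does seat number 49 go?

D

Priority for the next seat is population ÷ (√(s·(s+1))).
Priorities: A 689.258, B 697.251, C 708.409, D 733.911, E 701.939, F 725.213.
Highest priority: D.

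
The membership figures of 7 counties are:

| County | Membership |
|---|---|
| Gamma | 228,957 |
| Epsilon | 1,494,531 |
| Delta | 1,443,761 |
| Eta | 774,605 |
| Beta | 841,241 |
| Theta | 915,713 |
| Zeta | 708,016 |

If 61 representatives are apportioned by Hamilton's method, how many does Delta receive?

Total 6406824; standard divisor 6406824/61 ≈ 105029.902.
Standard quotas: Gamma 2.1799, Epsilon 14.2296, Delta 13.7462, Eta 7.3751, Beta 8.0095, Theta 8.7186, Zeta 6.7411.
Lower quotas: Gamma 2, Epsilon 14, Delta 13, Eta 7, Beta 8, Theta 8, Zeta 6 (sum 58, leaving 3 seats).
Remainders in descending order: Delta 0.7462, Zeta 0.7411, Theta 0.7186, Eta 0.3751, Epsilon 0.2296, Gamma 0.1799, Beta 0.0095.
Largest remainders: Delta, Zeta, Theta receive the extra seats.
Delta receives 14.

14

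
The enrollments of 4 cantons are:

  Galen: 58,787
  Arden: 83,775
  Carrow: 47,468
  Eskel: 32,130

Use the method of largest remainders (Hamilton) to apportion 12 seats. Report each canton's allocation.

Standard divisor: 222160 ÷ 12 ≈ 18513.333.
Standard quotas: Galen 3.1754, Arden 4.5251, Carrow 2.5640, Eskel 1.7355.
Lower quotas: Galen 3, Arden 4, Carrow 2, Eskel 1 (sum 10, leaving 2 seats).
Remainders in descending order: Eskel 0.7355, Carrow 0.5640, Arden 0.5251, Galen 0.1754.
Largest remainders: Eskel, Carrow receive the extra seats.

Galen 3, Arden 4, Carrow 3, Eskel 2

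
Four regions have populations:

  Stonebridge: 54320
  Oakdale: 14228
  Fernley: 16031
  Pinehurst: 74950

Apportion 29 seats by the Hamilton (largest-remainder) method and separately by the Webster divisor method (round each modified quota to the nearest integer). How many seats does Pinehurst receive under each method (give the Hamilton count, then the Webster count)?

Hamilton: Stonebridge 10, Oakdale 2, Fernley 3, Pinehurst 14.
Webster: Stonebridge 10, Oakdale 3, Fernley 3, Pinehurst 13.
Pinehurst gets 14 under Hamilton and 13 under Webster.

14 and 13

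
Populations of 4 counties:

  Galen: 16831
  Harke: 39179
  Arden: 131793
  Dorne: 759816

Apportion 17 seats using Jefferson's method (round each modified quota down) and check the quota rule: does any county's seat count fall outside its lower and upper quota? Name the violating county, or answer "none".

Standard quotas: Galen 0.302, Harke 0.703, Arden 2.364, Dorne 13.631.
Jefferson allocation: Galen 0, Harke 0, Arden 2, Dorne 15.
Dorne has quota 13.631 (lower 13, upper 14) but receives 15 — outside the quota interval.

Dorne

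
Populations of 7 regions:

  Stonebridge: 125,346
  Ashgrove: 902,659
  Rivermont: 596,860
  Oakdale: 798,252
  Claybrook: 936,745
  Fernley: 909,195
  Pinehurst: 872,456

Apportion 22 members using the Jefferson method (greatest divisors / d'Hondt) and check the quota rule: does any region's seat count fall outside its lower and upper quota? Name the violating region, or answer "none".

none

Standard quotas: Stonebridge 0.536, Ashgrove 3.862, Rivermont 2.554, Oakdale 3.416, Claybrook 4.008, Fernley 3.890, Pinehurst 3.733.
Jefferson allocation: Stonebridge 0, Ashgrove 4, Rivermont 2, Oakdale 4, Claybrook 4, Fernley 4, Pinehurst 4.
Every allocation lies between the lower and upper quota.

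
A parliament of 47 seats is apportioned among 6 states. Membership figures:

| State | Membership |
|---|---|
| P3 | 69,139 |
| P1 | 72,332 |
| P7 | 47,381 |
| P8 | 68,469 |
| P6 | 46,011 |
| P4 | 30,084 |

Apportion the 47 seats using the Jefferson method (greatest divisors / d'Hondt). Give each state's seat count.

P3 10, P1 10, P7 7, P8 10, P6 6, P4 4

Standard divisor 333416/47 ≈ 7093.957; standard quotas: P3 9.746, P1 10.196, P7 6.679, P8 9.652, P6 6.486, P4 4.241.
Rounding down gives 9, 10, 6, 9, 6, 4 = 44 seats, so the divisor must be adjusted.
With modified divisor 6700: modified quotas P3 10.319, P1 10.796, P7 7.072, P8 10.219, P6 6.867, P4 4.490.
Rounding down: P3 10, P1 10, P7 7, P8 10, P6 6, P4 4 (total 47).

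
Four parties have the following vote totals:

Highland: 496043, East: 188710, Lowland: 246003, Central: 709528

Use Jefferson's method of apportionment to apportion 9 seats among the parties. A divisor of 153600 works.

With modified divisor 153600: modified quotas Highland 3.229, East 1.229, Lowland 1.602, Central 4.619.
Rounding down: Highland 3, East 1, Lowland 1, Central 4 (total 9).

Highland: 3, East: 1, Lowland: 1, Central: 4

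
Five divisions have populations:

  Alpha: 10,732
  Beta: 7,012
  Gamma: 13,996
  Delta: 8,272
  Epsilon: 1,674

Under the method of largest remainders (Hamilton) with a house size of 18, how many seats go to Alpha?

5

Total 41686; standard divisor 41686/18 ≈ 2315.889.
Standard quotas: Alpha 4.6341, Beta 3.0278, Gamma 6.0435, Delta 3.5718, Epsilon 0.7228.
Lower quotas: Alpha 4, Beta 3, Gamma 6, Delta 3, Epsilon 0 (sum 16, leaving 2 seats).
Remainders in descending order: Epsilon 0.7228, Alpha 0.6341, Delta 0.5718, Gamma 0.0435, Beta 0.0278.
The surplus seats go to Epsilon, Alpha.
Alpha receives 5.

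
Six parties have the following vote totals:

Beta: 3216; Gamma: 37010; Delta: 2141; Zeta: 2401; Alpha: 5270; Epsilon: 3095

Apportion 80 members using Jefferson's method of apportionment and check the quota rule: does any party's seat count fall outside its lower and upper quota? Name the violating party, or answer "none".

Standard quotas: Beta 4.842, Gamma 55.724, Delta 3.224, Zeta 3.615, Alpha 7.935, Epsilon 4.660.
Jefferson allocation: Beta 5, Gamma 57, Delta 3, Zeta 3, Alpha 8, Epsilon 4.
Gamma has quota 55.724 (lower 55, upper 56) but receives 57 — outside the quota interval.

Gamma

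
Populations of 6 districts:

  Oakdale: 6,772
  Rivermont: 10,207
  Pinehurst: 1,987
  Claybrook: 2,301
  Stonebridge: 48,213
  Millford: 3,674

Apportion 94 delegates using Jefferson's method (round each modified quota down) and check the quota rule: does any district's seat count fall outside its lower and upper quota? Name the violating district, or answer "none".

Stonebridge

Standard quotas: Oakdale 8.702, Rivermont 13.116, Pinehurst 2.553, Claybrook 2.957, Stonebridge 61.952, Millford 4.721.
Jefferson allocation: Oakdale 8, Rivermont 13, Pinehurst 2, Claybrook 3, Stonebridge 64, Millford 4.
Stonebridge has quota 61.952 (lower 61, upper 62) but receives 64 — outside the quota interval.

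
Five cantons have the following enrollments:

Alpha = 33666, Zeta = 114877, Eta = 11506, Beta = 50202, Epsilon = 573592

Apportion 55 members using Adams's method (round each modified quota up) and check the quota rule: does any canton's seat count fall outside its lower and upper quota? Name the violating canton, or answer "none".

Epsilon

Standard quotas: Alpha 2.362, Zeta 8.061, Eta 0.807, Beta 3.523, Epsilon 40.247.
Adams allocation: Alpha 3, Zeta 8, Eta 1, Beta 4, Epsilon 39.
Epsilon has quota 40.247 (lower 40, upper 41) but receives 39 — outside the quota interval.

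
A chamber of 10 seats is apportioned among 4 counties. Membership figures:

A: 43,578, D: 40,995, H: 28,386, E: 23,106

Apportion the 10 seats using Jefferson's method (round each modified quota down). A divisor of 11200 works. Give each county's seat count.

With modified divisor 11200: modified quotas A 3.891, D 3.660, H 2.534, E 2.063.
Rounding down: A 3, D 3, H 2, E 2 (total 10).

A 3, D 3, H 2, E 2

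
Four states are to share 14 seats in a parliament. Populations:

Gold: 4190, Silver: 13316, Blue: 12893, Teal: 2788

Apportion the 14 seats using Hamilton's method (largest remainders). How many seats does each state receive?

Gold: 2, Silver: 6, Blue: 5, Teal: 1

Total 33187; standard divisor 33187/14 ≈ 2370.5.
Standard quotas: Gold 1.7676, Silver 5.6174, Blue 5.4389, Teal 1.1761.
Lower quotas: Gold 1, Silver 5, Blue 5, Teal 1 (sum 12, leaving 2 seats).
Remainders in descending order: Gold 0.7676, Silver 0.6174, Blue 0.4389, Teal 0.1761.
Largest remainders: Gold, Silver receive the extra seats.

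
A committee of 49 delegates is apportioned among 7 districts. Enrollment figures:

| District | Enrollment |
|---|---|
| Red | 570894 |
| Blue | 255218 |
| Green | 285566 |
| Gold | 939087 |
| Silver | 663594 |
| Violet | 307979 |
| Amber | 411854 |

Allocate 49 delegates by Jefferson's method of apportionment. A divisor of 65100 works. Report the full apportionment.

Red 8, Blue 3, Green 4, Gold 14, Silver 10, Violet 4, Amber 6

With modified divisor 65100: modified quotas Red 8.769, Blue 3.920, Green 4.387, Gold 14.425, Silver 10.193, Violet 4.731, Amber 6.326.
Rounding down: Red 8, Blue 3, Green 4, Gold 14, Silver 10, Violet 4, Amber 6 (total 49).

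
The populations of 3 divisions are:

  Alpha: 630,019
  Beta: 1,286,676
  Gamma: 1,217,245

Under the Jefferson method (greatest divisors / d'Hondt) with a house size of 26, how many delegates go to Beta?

11

Standard divisor 3133940/26 ≈ 120536.154; standard quotas: Alpha 5.227, Beta 10.675, Gamma 10.099.
Rounding down gives 5, 10, 10 = 25 seats, so the divisor must be adjusted.
With modified divisor 113800: modified quotas Alpha 5.536, Beta 11.306, Gamma 10.696.
Rounding down: Alpha 5, Beta 11, Gamma 10 (total 26).
Beta receives 11.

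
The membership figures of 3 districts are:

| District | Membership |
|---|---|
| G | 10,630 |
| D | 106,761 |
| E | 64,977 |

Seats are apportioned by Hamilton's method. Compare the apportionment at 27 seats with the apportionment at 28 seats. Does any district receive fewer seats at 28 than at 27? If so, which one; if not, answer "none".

At 27 seats: G 1, D 16, E 10.
At 28 seats: G 2, D 16, E 10.
No district's allocation decreased.

none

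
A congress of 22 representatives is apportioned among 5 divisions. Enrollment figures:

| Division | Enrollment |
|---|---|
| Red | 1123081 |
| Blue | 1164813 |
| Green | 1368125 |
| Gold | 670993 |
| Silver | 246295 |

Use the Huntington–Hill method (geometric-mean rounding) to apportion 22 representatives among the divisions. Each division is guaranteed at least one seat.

With divisor 208076: modified quotas Red 5.397, Blue 5.598, Green 6.575, Gold 3.225, Silver 1.184.
Geometric-mean thresholds: Red √(5·6)=5.477, Blue √(5·6)=5.477, Green √(6·7)=6.481, Gold √(3·4)=3.464, Silver √(1·2)=1.414.
Each quota rounded against its threshold gives Red 5, Blue 6, Green 7, Gold 3, Silver 1 (total 22).

Red: 5, Blue: 6, Green: 7, Gold: 3, Silver: 1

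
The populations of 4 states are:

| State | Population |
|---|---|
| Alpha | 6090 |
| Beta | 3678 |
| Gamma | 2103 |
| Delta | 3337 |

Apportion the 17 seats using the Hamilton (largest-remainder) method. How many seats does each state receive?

Alpha=7, Beta=4, Gamma=2, Delta=4

Total 15208; standard divisor 15208/17 ≈ 894.588.
Standard quotas: Alpha 6.8076, Beta 4.1114, Gamma 2.3508, Delta 3.7302.
Lower quotas: Alpha 6, Beta 4, Gamma 2, Delta 3 (sum 15, leaving 2 seats).
Remainders in descending order: Alpha 0.8076, Delta 0.7302, Gamma 0.3508, Beta 0.1114.
Largest remainders: Alpha, Delta receive the extra seats.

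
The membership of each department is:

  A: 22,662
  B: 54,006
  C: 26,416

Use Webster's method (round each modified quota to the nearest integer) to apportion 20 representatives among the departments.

Standard divisor 103084/20 ≈ 5154.2; standard quotas: A 4.397, B 10.478, C 5.125.
Rounding to the nearest integer gives 4, 10, 5 = 19 seats, so the divisor must be adjusted.
With modified divisor 5100: modified quotas A 4.444, B 10.589, C 5.180.
Rounding to the nearest integer: A 4, B 11, C 5 (total 20).

A 4, B 11, C 5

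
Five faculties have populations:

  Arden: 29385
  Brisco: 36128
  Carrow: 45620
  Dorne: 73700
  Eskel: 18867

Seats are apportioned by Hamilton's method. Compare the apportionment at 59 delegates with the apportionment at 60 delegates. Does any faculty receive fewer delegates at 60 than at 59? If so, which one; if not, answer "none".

Eskel

At 59 seats: Arden 9, Brisco 10, Carrow 13, Dorne 21, Eskel 6.
At 60 seats: Arden 9, Brisco 11, Carrow 13, Dorne 22, Eskel 5.
Eskel drops from 6 to 5.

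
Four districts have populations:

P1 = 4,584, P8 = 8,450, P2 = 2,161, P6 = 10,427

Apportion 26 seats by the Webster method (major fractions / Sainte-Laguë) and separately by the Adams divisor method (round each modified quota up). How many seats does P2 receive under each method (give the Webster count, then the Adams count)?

Webster: P1 5, P8 9, P2 2, P6 10.
Adams: P1 5, P8 8, P2 3, P6 10.
P2 gets 2 under Webster and 3 under Adams.

2 and 3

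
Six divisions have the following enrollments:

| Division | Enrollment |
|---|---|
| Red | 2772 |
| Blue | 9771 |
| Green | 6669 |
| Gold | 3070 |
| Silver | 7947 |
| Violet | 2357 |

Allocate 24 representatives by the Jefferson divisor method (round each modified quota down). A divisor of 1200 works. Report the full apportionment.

Red: 2; Blue: 8; Green: 5; Gold: 2; Silver: 6; Violet: 1

With modified divisor 1200: modified quotas Red 2.310, Blue 8.143, Green 5.558, Gold 2.558, Silver 6.622, Violet 1.964.
Rounding down: Red 2, Blue 8, Green 5, Gold 2, Silver 6, Violet 1 (total 24).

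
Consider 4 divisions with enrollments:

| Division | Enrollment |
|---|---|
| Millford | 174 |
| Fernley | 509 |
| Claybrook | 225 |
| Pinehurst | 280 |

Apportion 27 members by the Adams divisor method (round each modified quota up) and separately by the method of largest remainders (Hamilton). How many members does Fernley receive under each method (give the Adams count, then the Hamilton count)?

11 and 12

Adams: Millford 4, Fernley 11, Claybrook 5, Pinehurst 7.
Hamilton: Millford 4, Fernley 12, Claybrook 5, Pinehurst 6.
Fernley gets 11 under Adams and 12 under Hamilton.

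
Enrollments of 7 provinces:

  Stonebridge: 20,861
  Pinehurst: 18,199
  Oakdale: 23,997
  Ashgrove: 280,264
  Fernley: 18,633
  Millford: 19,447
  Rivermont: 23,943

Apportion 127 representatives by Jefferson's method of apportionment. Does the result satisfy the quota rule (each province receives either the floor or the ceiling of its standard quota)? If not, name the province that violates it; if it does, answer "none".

Standard quotas: Stonebridge 6.536, Pinehurst 5.702, Oakdale 7.519, Ashgrove 87.811, Fernley 5.838, Millford 6.093, Rivermont 7.502.
Jefferson allocation: Stonebridge 6, Pinehurst 5, Oakdale 7, Ashgrove 90, Fernley 6, Millford 6, Rivermont 7.
Ashgrove has quota 87.811 (lower 87, upper 88) but receives 90 — outside the quota interval.

Ashgrove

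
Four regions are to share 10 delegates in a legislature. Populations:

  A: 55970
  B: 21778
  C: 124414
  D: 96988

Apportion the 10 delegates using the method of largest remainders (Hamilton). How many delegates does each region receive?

Total 299150; standard divisor 299150/10 = 29915.
Standard quotas: A 1.8710, B 0.7280, C 4.1589, D 3.2421.
Lower quotas: A 1, B 0, C 4, D 3 (sum 8, leaving 2 seats).
Remainders in descending order: A 0.8710, B 0.7280, D 0.2421, C 0.1589.
Largest remainders: A, B receive the extra seats.

A 2; B 1; C 4; D 3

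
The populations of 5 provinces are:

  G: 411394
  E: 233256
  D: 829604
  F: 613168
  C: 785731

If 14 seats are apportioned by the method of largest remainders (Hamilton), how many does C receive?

4

Total 2873153; standard divisor 2873153/14 ≈ 205225.214.
Standard quotas: G 2.0046, E 1.1366, D 4.0424, F 2.9878, C 3.8286.
Lower quotas: G 2, E 1, D 4, F 2, C 3 (sum 12, leaving 2 seats).
Remainders in descending order: F 0.9878, C 0.8286, E 0.1366, D 0.0424, G 0.0046.
The surplus seats go to F, C.
C receives 4.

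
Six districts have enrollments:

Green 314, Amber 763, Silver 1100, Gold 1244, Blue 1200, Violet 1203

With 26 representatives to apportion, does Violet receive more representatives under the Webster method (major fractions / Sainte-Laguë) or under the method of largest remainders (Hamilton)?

Webster: Green 1, Amber 3, Silver 5, Gold 6, Blue 5, Violet 6.
Hamilton: Green 1, Amber 4, Silver 5, Gold 6, Blue 5, Violet 5.
Violet gets 6 under Webster and 5 under Hamilton.

Webster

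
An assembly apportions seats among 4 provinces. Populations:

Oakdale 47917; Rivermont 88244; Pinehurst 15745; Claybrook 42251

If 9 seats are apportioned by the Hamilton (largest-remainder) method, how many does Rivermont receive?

Total 194157; standard divisor 194157/9 = 21573.
Standard quotas: Oakdale 2.2212, Rivermont 4.0905, Pinehurst 0.7298, Claybrook 1.9585.
Lower quotas: Oakdale 2, Rivermont 4, Pinehurst 0, Claybrook 1 (sum 7, leaving 2 seats).
Remainders in descending order: Claybrook 0.9585, Pinehurst 0.7298, Oakdale 0.2212, Rivermont 0.0905.
Largest remainders: Claybrook, Pinehurst receive the extra seats.
Rivermont receives 4.

4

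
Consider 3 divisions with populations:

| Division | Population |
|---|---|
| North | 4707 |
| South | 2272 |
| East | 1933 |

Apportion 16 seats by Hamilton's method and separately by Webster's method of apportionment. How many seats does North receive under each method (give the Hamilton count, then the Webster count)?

Hamilton: North 8, South 4, East 4.
Webster: North 9, South 4, East 3.
North gets 8 under Hamilton and 9 under Webster.

8 and 9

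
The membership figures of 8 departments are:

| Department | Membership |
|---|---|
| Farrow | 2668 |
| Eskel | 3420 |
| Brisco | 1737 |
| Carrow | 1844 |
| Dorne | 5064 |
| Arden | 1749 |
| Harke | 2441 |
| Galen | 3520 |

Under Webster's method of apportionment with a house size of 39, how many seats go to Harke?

Standard divisor 22443/39 ≈ 575.462; standard quotas: Farrow 4.636, Eskel 5.943, Brisco 3.018, Carrow 3.204, Dorne 8.800, Arden 3.039, Harke 4.242, Galen 6.117.
Rounding to the nearest integer gives Farrow 5, Eskel 6, Brisco 3, Carrow 3, Dorne 9, Arden 3, Harke 4, Galen 6 — total 39, matching the house size, so no adjustment is needed.
Harke receives 4.

4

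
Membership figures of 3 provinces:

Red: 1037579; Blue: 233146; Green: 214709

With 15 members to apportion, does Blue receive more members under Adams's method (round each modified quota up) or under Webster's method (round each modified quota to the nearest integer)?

Adams

Adams: Red 10, Blue 3, Green 2.
Webster: Red 11, Blue 2, Green 2.
Blue gets 3 under Adams and 2 under Webster.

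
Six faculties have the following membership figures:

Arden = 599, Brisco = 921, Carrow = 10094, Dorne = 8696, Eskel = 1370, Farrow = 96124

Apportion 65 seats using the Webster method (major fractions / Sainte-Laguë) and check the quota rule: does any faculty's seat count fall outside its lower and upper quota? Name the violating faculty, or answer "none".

Standard quotas: Arden 0.331, Brisco 0.508, Carrow 5.570, Dorne 4.798, Eskel 0.756, Farrow 53.038.
Webster allocation: Arden 0, Brisco 1, Carrow 6, Dorne 5, Eskel 1, Farrow 52.
Farrow has quota 53.038 (lower 53, upper 54) but receives 52 — outside the quota interval.

Farrow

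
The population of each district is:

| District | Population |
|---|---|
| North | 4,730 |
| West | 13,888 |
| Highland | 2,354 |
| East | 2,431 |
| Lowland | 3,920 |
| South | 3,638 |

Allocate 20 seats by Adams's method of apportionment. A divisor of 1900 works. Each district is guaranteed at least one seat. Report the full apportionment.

North: 3, West: 8, Highland: 2, East: 2, Lowland: 3, South: 2

With modified divisor 1900: modified quotas North 2.489, West 7.309, Highland 1.239, East 1.279, Lowland 2.063, South 1.915.
Rounding up: North 3, West 8, Highland 2, East 2, Lowland 3, South 2 (total 20).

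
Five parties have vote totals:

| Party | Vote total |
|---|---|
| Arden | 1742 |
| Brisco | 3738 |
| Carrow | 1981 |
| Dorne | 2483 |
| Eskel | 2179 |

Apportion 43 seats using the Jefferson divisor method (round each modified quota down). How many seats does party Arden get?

Standard divisor 12123/43 ≈ 281.93; standard quotas: Arden 6.179, Brisco 13.259, Carrow 7.027, Dorne 8.807, Eskel 7.729.
Rounding down gives 6, 13, 7, 8, 7 = 41 seats, so the divisor must be adjusted.
With modified divisor 270: modified quotas Arden 6.452, Brisco 13.844, Carrow 7.337, Dorne 9.196, Eskel 8.070.
Rounding down: Arden 6, Brisco 13, Carrow 7, Dorne 9, Eskel 8 (total 43).
Arden receives 6.

6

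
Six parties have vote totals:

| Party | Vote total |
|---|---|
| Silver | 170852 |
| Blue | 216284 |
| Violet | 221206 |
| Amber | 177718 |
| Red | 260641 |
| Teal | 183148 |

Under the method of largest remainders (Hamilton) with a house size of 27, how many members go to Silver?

4

Standard divisor: 1229849 ÷ 27 ≈ 45549.963.
Standard quotas: Silver 3.7509, Blue 4.7483, Violet 4.8563, Amber 3.9016, Red 5.7221, Teal 4.0208.
Lower quotas: Silver 3, Blue 4, Violet 4, Amber 3, Red 5, Teal 4 (sum 23, leaving 4 seats).
Remainders in descending order: Amber 0.9016, Violet 0.8563, Silver 0.7509, Blue 0.7483, Red 0.7221, Teal 0.0208.
The surplus seats go to Amber, Violet, Silver, Blue.
Silver receives 4.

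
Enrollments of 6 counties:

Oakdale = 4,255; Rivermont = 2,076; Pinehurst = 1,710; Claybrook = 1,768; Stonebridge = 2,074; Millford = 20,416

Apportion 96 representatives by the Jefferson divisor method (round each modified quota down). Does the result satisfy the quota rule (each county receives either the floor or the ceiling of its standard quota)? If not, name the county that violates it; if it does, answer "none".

Standard quotas: Oakdale 12.647, Rivermont 6.170, Pinehurst 5.083, Claybrook 5.255, Stonebridge 6.164, Millford 60.681.
Jefferson allocation: Oakdale 12, Rivermont 6, Pinehurst 5, Claybrook 5, Stonebridge 6, Millford 62.
Millford has quota 60.681 (lower 60, upper 61) but receives 62 — outside the quota interval.

Millford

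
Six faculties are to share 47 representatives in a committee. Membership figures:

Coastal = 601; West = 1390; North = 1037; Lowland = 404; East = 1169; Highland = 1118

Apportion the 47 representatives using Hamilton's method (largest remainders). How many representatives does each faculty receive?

The standard divisor is 5719/47 ≈ 121.681.
Standard quotas: Coastal 4.939, West 11.423, North 8.522, Lowland 3.320, East 9.607, Highland 9.188.
Lower quotas: Coastal 4, West 11, North 8, Lowland 3, East 9, Highland 9 (sum 44, leaving 3 seats).
Remainders in descending order: Coastal 0.939, East 0.607, North 0.522, West 0.423, Lowland 0.320, Highland 0.188.
Largest remainders: Coastal, East, North receive the extra seats.

Coastal 5, West 11, North 9, Lowland 3, East 10, Highland 9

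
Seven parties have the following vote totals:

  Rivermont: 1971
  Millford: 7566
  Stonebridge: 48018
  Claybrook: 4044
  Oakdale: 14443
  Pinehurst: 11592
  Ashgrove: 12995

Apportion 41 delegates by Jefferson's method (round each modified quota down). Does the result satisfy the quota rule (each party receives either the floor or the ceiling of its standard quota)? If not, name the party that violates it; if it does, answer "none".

Stonebridge

Standard quotas: Rivermont 0.803, Millford 3.083, Stonebridge 19.564, Claybrook 1.648, Oakdale 5.885, Pinehurst 4.723, Ashgrove 5.295.
Jefferson allocation: Rivermont 0, Millford 3, Stonebridge 21, Claybrook 1, Oakdale 6, Pinehurst 5, Ashgrove 5.
Stonebridge has quota 19.564 (lower 19, upper 20) but receives 21 — outside the quota interval.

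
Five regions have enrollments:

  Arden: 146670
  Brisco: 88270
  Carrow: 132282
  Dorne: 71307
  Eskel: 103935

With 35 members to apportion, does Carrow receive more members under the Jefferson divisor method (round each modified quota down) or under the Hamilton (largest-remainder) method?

Jefferson

Jefferson: Arden 9, Brisco 6, Carrow 9, Dorne 4, Eskel 7.
Hamilton: Arden 9, Brisco 6, Carrow 8, Dorne 5, Eskel 7.
Carrow gets 9 under Jefferson and 8 under Hamilton.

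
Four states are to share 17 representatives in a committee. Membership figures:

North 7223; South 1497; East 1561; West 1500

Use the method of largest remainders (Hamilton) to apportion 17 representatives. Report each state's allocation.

North=11, South=2, East=2, West=2

Total 11781; standard divisor 11781/17 = 693.
Standard quotas: North 10.4228, South 2.1602, East 2.2525, West 2.1645.
Lower quotas: North 10, South 2, East 2, West 2 (sum 16, leaving 1 seat).
Remainders in descending order: North 0.4228, East 0.2525, West 0.1645, South 0.1602.
The surplus seat goes to North.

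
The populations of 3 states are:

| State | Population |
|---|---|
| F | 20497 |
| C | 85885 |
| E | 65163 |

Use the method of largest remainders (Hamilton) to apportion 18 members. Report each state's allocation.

F=2, C=9, E=7

Standard divisor: 171545 ÷ 18 ≈ 9530.278.
Standard quotas: F 2.1507, C 9.0118, E 6.8375.
Lower quotas: F 2, C 9, E 6 (sum 17, leaving 1 seat).
Remainders in descending order: E 0.8375, F 0.1507, C 0.0118.
Largest remainder: E receives the extra seat.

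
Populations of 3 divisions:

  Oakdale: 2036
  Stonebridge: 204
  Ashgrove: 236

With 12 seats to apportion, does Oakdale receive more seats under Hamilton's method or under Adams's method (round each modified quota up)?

Hamilton

Hamilton: Oakdale 10, Stonebridge 1, Ashgrove 1.
Adams: Oakdale 9, Stonebridge 1, Ashgrove 2.
Oakdale gets 10 under Hamilton and 9 under Adams.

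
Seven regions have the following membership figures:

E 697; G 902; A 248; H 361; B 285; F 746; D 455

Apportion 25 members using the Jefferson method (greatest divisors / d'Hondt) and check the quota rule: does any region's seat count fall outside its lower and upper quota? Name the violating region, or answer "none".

none

Standard quotas: E 4.717, G 6.104, A 1.678, H 2.443, B 1.929, F 5.049, D 3.079.
Jefferson allocation: E 5, G 7, A 1, H 2, B 2, F 5, D 3.
Every allocation lies between the lower and upper quota.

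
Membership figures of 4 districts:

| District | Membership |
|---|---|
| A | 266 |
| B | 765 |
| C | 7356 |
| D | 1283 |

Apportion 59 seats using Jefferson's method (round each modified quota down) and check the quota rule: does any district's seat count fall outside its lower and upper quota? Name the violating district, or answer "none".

C

Standard quotas: A 1.623, B 4.668, C 44.881, D 7.828.
Jefferson allocation: A 1, B 4, C 46, D 8.
C has quota 44.881 (lower 44, upper 45) but receives 46 — outside the quota interval.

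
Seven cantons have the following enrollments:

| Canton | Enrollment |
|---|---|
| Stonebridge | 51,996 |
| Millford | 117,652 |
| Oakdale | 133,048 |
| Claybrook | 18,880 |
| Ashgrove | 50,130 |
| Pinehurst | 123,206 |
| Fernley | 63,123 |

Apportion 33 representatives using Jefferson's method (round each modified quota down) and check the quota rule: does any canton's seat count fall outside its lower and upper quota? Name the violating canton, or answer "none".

Standard quotas: Stonebridge 3.075, Millford 6.957, Oakdale 7.868, Claybrook 1.116, Ashgrove 2.964, Pinehurst 7.286, Fernley 3.733.
Jefferson allocation: Stonebridge 3, Millford 7, Oakdale 8, Claybrook 1, Ashgrove 3, Pinehurst 7, Fernley 4.
Every allocation lies between the lower and upper quota.

none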